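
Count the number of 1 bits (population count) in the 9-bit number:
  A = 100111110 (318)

100111110
1-bits at positions (from bit 0 = LSB): 1, 2, 3, 4, 5, 8
Count = 6

Answer: 6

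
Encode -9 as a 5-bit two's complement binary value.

1. Binary of +9:  01001
2. Invert bits:     10110
3. Add 1:           10111

Answer: 10111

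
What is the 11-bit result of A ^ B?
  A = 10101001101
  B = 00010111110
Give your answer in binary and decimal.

Apply ^ to each column (1 where bits differ):
  10101001101
^ 00010111110
-------------
  10111110011

Answer: 10111110011 (1523)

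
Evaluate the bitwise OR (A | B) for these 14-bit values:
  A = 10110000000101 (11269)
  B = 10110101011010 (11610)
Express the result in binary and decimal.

Apply | to each column (1 where either bit is 1):
  10110000000101
| 10110101011010
----------------
  10110101011111

Answer: 10110101011111 (11615)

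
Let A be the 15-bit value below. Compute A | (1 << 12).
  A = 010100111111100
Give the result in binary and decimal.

Mask = 1 << 12 = 001000000000000
Bit 12 of A is 0, so OR-ing with the mask flips it to 1.
  010100111111100
| 001000000000000
-----------------
  011100111111100

Answer: 011100111111100 (14844)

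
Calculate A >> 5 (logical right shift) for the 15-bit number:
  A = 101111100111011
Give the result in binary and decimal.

Logical shift right by 5: drop the bottom 5 bit(s), prepend 5 zero(s) on the left.
  101111100111011  ->  keep [1011111001], discard [11011], prepend 00000
= 000001011111001

Answer: 000001011111001 (761)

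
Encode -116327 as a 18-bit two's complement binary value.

1. Binary of +116327:  011100011001100111
2. Invert bits:     100011100110011000
3. Add 1:           100011100110011001

Answer: 100011100110011001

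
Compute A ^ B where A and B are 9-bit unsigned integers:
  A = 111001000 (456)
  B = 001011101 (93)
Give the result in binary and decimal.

Apply ^ to each column (1 where bits differ):
  111001000
^ 001011101
-----------
  110010101

Answer: 110010101 (405)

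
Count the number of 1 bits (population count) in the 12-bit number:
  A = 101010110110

101010110110
1-bits at positions (from bit 0 = LSB): 1, 2, 4, 5, 7, 9, 11
Count = 7

Answer: 7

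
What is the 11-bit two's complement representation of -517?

1. Binary of +517:  01000000101
2. Invert bits:     10111111010
3. Add 1:           10111111011

Answer: 10111111011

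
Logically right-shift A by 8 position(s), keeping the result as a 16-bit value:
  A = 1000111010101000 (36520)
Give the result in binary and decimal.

Logical shift right by 8: drop the bottom 8 bit(s), prepend 8 zero(s) on the left.
  1000111010101000  ->  keep [10001110], discard [10101000], prepend 00000000
= 0000000010001110

Answer: 0000000010001110 (142)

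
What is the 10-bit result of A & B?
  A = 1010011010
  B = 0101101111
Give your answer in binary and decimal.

Apply & to each column (1 only where both bits are 1):
  1010011010
& 0101101111
------------
  0000001010

Answer: 0000001010 (10)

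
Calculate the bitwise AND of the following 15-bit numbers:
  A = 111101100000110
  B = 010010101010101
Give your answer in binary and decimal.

Apply & to each column (1 only where both bits are 1):
  111101100000110
& 010010101010101
-----------------
  010000100000100

Answer: 010000100000100 (8452)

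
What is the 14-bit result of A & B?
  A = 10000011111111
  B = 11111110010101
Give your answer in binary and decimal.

Apply & to each column (1 only where both bits are 1):
  10000011111111
& 11111110010101
----------------
  10000010010101

Answer: 10000010010101 (8341)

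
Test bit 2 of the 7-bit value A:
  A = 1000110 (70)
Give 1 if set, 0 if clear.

Bit 2 is the 3rd from the right.
  1000110
      ^
That bit is 1.

Answer: 1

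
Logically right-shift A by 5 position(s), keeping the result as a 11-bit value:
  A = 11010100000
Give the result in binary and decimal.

Logical shift right by 5: drop the bottom 5 bit(s), prepend 5 zero(s) on the left.
  11010100000  ->  keep [110101], discard [00000], prepend 00000
= 00000110101

Answer: 00000110101 (53)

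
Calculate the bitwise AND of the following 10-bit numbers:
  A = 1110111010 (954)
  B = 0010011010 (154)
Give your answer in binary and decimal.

Apply & to each column (1 only where both bits are 1):
  1110111010
& 0010011010
------------
  0010011010

Answer: 0010011010 (154)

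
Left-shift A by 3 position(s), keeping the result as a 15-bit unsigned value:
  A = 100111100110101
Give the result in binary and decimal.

Shift left by 3: drop the top 3 bit(s), append 3 zero(s) on the right.
  100111100110101  ->  discard [100], keep [111100110101], append 000
= 111100110101000

Answer: 111100110101000 (31144)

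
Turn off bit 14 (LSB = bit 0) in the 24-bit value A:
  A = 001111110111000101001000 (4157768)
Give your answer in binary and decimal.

Mask = ~(1 << 14) = 111111111011111111111111
Bit 14 of A is 1, so AND-ing with the mask clears it to 0.
  001111110111000101001000
& 111111111011111111111111
--------------------------
  001111110011000101001000

Answer: 001111110011000101001000 (4141384)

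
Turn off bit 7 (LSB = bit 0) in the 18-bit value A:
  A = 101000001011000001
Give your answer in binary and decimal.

Mask = ~(1 << 7) = 111111111101111111
Bit 7 of A is 1, so AND-ing with the mask clears it to 0.
  101000001011000001
& 111111111101111111
--------------------
  101000001001000001

Answer: 101000001001000001 (164417)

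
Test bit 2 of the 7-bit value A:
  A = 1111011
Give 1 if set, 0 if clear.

Bit 2 is the 3rd from the right.
  1111011
      ^
That bit is 0.

Answer: 0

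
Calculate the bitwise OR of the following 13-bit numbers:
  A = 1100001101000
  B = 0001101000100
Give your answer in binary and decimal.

Apply | to each column (1 where either bit is 1):
  1100001101000
| 0001101000100
---------------
  1101101101100

Answer: 1101101101100 (7020)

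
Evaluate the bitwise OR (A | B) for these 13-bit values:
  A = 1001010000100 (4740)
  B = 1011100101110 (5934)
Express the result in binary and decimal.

Apply | to each column (1 where either bit is 1):
  1001010000100
| 1011100101110
---------------
  1011110101110

Answer: 1011110101110 (6062)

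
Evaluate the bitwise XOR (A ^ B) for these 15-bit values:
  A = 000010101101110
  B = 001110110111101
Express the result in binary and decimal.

Apply ^ to each column (1 where bits differ):
  000010101101110
^ 001110110111101
-----------------
  001100011010011

Answer: 001100011010011 (6355)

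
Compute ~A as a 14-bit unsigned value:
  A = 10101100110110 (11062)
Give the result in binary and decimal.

Flip each bit (0->1, 1->0):
  10101100110110
  01010011001001

Answer: 01010011001001 (5321)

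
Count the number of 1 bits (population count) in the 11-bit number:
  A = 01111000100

01111000100
1-bits at positions (from bit 0 = LSB): 2, 6, 7, 8, 9
Count = 5

Answer: 5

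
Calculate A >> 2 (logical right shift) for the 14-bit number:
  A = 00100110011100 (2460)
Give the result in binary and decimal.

Logical shift right by 2: drop the bottom 2 bit(s), prepend 2 zero(s) on the left.
  00100110011100  ->  keep [001001100111], discard [00], prepend 00
= 00001001100111

Answer: 00001001100111 (615)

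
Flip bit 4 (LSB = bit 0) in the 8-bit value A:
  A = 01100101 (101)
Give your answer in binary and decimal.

Mask = 1 << 4 = 00010000
Bit 4 of A is 0; XOR with the mask flips it to 1.
  01100101
^ 00010000
----------
  01110101

Answer: 01110101 (117)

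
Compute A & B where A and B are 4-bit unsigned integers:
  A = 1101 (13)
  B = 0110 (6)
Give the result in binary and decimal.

Apply & to each column (1 only where both bits are 1):
  1101
& 0110
------
  0100

Answer: 0100 (4)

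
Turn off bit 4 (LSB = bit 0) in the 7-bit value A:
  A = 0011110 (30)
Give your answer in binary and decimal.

Mask = ~(1 << 4) = 1101111
Bit 4 of A is 1, so AND-ing with the mask clears it to 0.
  0011110
& 1101111
---------
  0001110

Answer: 0001110 (14)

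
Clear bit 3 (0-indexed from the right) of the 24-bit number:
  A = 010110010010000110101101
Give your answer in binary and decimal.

Mask = ~(1 << 3) = 111111111111111111110111
Bit 3 of A is 1, so AND-ing with the mask clears it to 0.
  010110010010000110101101
& 111111111111111111110111
--------------------------
  010110010010000110100101

Answer: 010110010010000110100101 (5841317)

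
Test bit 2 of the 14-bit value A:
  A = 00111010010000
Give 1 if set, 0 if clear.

Bit 2 is the 3rd from the right.
  00111010010000
             ^
That bit is 0.

Answer: 0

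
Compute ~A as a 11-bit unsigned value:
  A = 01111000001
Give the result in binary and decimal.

Flip each bit (0->1, 1->0):
  01111000001
  10000111110

Answer: 10000111110 (1086)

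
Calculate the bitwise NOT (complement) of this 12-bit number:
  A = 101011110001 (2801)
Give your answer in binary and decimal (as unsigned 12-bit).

Flip each bit (0->1, 1->0):
  101011110001
  010100001110

Answer: 010100001110 (1294)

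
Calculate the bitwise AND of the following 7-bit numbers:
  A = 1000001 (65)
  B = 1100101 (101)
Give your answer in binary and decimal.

Apply & to each column (1 only where both bits are 1):
  1000001
& 1100101
---------
  1000001

Answer: 1000001 (65)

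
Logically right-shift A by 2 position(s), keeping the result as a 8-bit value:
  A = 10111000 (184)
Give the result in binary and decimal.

Logical shift right by 2: drop the bottom 2 bit(s), prepend 2 zero(s) on the left.
  10111000  ->  keep [101110], discard [00], prepend 00
= 00101110

Answer: 00101110 (46)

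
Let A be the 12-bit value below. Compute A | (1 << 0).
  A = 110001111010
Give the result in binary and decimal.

Mask = 1 << 0 = 000000000001
Bit 0 of A is 0, so OR-ing with the mask flips it to 1.
  110001111010
| 000000000001
--------------
  110001111011

Answer: 110001111011 (3195)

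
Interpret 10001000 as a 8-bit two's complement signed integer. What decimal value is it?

MSB is 1, so the value is negative. Find the magnitude:
1. Invert bits:  01110111
2. Add 1:        01111000  = 120
3. Apply sign:   -120

Answer: -120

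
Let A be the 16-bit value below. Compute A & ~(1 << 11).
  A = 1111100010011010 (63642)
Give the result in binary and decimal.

Mask = ~(1 << 11) = 1111011111111111
Bit 11 of A is 1, so AND-ing with the mask clears it to 0.
  1111100010011010
& 1111011111111111
------------------
  1111000010011010

Answer: 1111000010011010 (61594)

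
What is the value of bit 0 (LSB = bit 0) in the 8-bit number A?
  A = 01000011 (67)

Bit 0 is the 1st from the right.
  01000011
         ^
That bit is 1.

Answer: 1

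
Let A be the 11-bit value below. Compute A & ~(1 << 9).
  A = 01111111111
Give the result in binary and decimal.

Mask = ~(1 << 9) = 10111111111
Bit 9 of A is 1, so AND-ing with the mask clears it to 0.
  01111111111
& 10111111111
-------------
  00111111111

Answer: 00111111111 (511)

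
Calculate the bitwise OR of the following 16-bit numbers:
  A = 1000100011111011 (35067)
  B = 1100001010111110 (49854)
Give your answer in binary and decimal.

Apply | to each column (1 where either bit is 1):
  1000100011111011
| 1100001010111110
------------------
  1100101011111111

Answer: 1100101011111111 (51967)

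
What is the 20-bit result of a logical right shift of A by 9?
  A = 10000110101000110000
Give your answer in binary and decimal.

Logical shift right by 9: drop the bottom 9 bit(s), prepend 9 zero(s) on the left.
  10000110101000110000  ->  keep [10000110101], discard [000110000], prepend 000000000
= 00000000010000110101

Answer: 00000000010000110101 (1077)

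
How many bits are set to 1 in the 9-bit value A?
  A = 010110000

010110000
1-bits at positions (from bit 0 = LSB): 4, 5, 7
Count = 3

Answer: 3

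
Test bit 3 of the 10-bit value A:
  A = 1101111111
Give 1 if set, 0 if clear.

Bit 3 is the 4th from the right.
  1101111111
        ^
That bit is 1.

Answer: 1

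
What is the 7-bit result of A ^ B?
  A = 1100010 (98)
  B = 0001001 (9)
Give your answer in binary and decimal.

Apply ^ to each column (1 where bits differ):
  1100010
^ 0001001
---------
  1101011

Answer: 1101011 (107)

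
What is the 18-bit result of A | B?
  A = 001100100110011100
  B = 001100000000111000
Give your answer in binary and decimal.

Apply | to each column (1 where either bit is 1):
  001100100110011100
| 001100000000111000
--------------------
  001100100110111100

Answer: 001100100110111100 (51644)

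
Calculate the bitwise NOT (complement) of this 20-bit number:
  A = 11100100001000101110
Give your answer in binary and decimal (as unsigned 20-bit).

Flip each bit (0->1, 1->0):
  11100100001000101110
  00011011110111010001

Answer: 00011011110111010001 (114129)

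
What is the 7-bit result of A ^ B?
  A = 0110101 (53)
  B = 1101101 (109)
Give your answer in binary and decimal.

Apply ^ to each column (1 where bits differ):
  0110101
^ 1101101
---------
  1011000

Answer: 1011000 (88)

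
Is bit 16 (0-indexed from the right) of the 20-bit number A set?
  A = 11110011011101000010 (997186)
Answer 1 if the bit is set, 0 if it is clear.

Bit 16 is the 17th from the right.
  11110011011101000010
     ^
That bit is 1.

Answer: 1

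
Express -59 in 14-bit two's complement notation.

1. Binary of +59:  00000000111011
2. Invert bits:     11111111000100
3. Add 1:           11111111000101

Answer: 11111111000101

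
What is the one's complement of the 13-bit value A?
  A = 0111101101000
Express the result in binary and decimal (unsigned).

Flip each bit (0->1, 1->0):
  0111101101000
  1000010010111

Answer: 1000010010111 (4247)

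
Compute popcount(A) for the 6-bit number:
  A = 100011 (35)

100011
1-bits at positions (from bit 0 = LSB): 0, 1, 5
Count = 3

Answer: 3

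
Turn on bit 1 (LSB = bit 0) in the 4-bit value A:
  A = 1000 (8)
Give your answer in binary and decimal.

Mask = 1 << 1 = 0010
Bit 1 of A is 0, so OR-ing with the mask flips it to 1.
  1000
| 0010
------
  1010

Answer: 1010 (10)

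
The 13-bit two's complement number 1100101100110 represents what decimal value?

MSB is 1, so the value is negative. Find the magnitude:
1. Invert bits:  0011010011001
2. Add 1:        0011010011010  = 1690
3. Apply sign:   -1690

Answer: -1690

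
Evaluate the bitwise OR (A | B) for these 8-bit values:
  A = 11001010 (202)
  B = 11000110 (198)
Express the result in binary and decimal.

Apply | to each column (1 where either bit is 1):
  11001010
| 11000110
----------
  11001110

Answer: 11001110 (206)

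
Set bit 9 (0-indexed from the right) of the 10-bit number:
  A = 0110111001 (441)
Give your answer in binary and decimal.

Mask = 1 << 9 = 1000000000
Bit 9 of A is 0, so OR-ing with the mask flips it to 1.
  0110111001
| 1000000000
------------
  1110111001

Answer: 1110111001 (953)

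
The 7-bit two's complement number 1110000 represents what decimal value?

MSB is 1, so the value is negative. Find the magnitude:
1. Invert bits:  0001111
2. Add 1:        0010000  = 16
3. Apply sign:   -16

Answer: -16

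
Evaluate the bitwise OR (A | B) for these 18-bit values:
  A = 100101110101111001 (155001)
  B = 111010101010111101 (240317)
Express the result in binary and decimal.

Apply | to each column (1 where either bit is 1):
  100101110101111001
| 111010101010111101
--------------------
  111111111111111101

Answer: 111111111111111101 (262141)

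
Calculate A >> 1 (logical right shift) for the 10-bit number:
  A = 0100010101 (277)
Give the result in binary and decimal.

Logical shift right by 1: drop the bottom 1 bit(s), prepend 1 zero(s) on the left.
  0100010101  ->  keep [010001010], discard [1], prepend 0
= 0010001010

Answer: 0010001010 (138)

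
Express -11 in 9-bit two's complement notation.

1. Binary of +11:  000001011
2. Invert bits:     111110100
3. Add 1:           111110101

Answer: 111110101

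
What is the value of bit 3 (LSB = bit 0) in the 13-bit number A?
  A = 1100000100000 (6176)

Bit 3 is the 4th from the right.
  1100000100000
           ^
That bit is 0.

Answer: 0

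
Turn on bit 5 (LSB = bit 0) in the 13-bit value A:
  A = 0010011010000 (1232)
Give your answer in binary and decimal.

Mask = 1 << 5 = 0000000100000
Bit 5 of A is 0, so OR-ing with the mask flips it to 1.
  0010011010000
| 0000000100000
---------------
  0010011110000

Answer: 0010011110000 (1264)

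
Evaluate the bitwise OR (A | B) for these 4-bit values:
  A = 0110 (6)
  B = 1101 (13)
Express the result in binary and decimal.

Apply | to each column (1 where either bit is 1):
  0110
| 1101
------
  1111

Answer: 1111 (15)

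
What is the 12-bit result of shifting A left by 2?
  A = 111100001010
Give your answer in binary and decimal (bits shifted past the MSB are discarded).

Shift left by 2: drop the top 2 bit(s), append 2 zero(s) on the right.
  111100001010  ->  discard [11], keep [1100001010], append 00
= 110000101000

Answer: 110000101000 (3112)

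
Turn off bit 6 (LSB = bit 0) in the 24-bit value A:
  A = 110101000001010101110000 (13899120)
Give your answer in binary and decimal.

Mask = ~(1 << 6) = 111111111111111110111111
Bit 6 of A is 1, so AND-ing with the mask clears it to 0.
  110101000001010101110000
& 111111111111111110111111
--------------------------
  110101000001010100110000

Answer: 110101000001010100110000 (13899056)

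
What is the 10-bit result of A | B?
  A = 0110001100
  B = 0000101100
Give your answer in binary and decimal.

Apply | to each column (1 where either bit is 1):
  0110001100
| 0000101100
------------
  0110101100

Answer: 0110101100 (428)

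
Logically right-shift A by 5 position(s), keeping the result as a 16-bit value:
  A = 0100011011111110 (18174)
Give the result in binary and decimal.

Logical shift right by 5: drop the bottom 5 bit(s), prepend 5 zero(s) on the left.
  0100011011111110  ->  keep [01000110111], discard [11110], prepend 00000
= 0000001000110111

Answer: 0000001000110111 (567)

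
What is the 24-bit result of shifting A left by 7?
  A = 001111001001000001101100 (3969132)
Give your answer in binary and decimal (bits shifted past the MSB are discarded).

Shift left by 7: drop the top 7 bit(s), append 7 zero(s) on the right.
  001111001001000001101100  ->  discard [0011110], keep [01001000001101100], append 0000000
= 010010000011011000000000

Answer: 010010000011011000000000 (4732416)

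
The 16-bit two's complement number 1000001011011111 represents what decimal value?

MSB is 1, so the value is negative. Find the magnitude:
1. Invert bits:  0111110100100000
2. Add 1:        0111110100100001  = 32033
3. Apply sign:   -32033

Answer: -32033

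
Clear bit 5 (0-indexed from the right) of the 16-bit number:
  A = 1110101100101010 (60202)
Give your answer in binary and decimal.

Mask = ~(1 << 5) = 1111111111011111
Bit 5 of A is 1, so AND-ing with the mask clears it to 0.
  1110101100101010
& 1111111111011111
------------------
  1110101100001010

Answer: 1110101100001010 (60170)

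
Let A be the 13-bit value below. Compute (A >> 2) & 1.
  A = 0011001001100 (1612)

Bit 2 is the 3rd from the right.
  0011001001100
            ^
That bit is 1.

Answer: 1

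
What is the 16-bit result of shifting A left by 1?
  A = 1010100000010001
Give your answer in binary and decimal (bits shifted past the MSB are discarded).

Shift left by 1: drop the top 1 bit(s), append 1 zero(s) on the right.
  1010100000010001  ->  discard [1], keep [010100000010001], append 0
= 0101000000100010

Answer: 0101000000100010 (20514)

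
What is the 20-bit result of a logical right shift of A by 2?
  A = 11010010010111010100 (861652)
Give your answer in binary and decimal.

Logical shift right by 2: drop the bottom 2 bit(s), prepend 2 zero(s) on the left.
  11010010010111010100  ->  keep [110100100101110101], discard [00], prepend 00
= 00110100100101110101

Answer: 00110100100101110101 (215413)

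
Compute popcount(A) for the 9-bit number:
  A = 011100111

011100111
1-bits at positions (from bit 0 = LSB): 0, 1, 2, 5, 6, 7
Count = 6

Answer: 6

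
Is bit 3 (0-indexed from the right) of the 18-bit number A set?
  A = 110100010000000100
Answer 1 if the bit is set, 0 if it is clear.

Bit 3 is the 4th from the right.
  110100010000000100
                ^
That bit is 0.

Answer: 0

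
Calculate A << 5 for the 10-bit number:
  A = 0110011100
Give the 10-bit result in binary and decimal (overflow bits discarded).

Shift left by 5: drop the top 5 bit(s), append 5 zero(s) on the right.
  0110011100  ->  discard [01100], keep [11100], append 00000
= 1110000000

Answer: 1110000000 (896)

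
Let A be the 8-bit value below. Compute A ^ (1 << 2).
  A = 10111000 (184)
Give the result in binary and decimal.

Mask = 1 << 2 = 00000100
Bit 2 of A is 0; XOR with the mask flips it to 1.
  10111000
^ 00000100
----------
  10111100

Answer: 10111100 (188)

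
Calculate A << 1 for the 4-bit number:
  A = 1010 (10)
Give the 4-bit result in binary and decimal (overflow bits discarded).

Shift left by 1: drop the top 1 bit(s), append 1 zero(s) on the right.
  1010  ->  discard [1], keep [010], append 0
= 0100

Answer: 0100 (4)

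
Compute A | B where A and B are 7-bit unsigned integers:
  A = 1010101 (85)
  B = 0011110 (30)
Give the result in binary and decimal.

Apply | to each column (1 where either bit is 1):
  1010101
| 0011110
---------
  1011111

Answer: 1011111 (95)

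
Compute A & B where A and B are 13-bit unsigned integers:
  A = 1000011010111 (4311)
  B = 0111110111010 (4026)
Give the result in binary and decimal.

Apply & to each column (1 only where both bits are 1):
  1000011010111
& 0111110111010
---------------
  0000010010010

Answer: 0000010010010 (146)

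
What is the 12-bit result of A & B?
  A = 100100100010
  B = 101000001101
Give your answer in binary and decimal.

Apply & to each column (1 only where both bits are 1):
  100100100010
& 101000001101
--------------
  100000000000

Answer: 100000000000 (2048)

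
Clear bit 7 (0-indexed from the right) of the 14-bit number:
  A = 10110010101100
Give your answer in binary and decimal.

Mask = ~(1 << 7) = 11111101111111
Bit 7 of A is 1, so AND-ing with the mask clears it to 0.
  10110010101100
& 11111101111111
----------------
  10110000101100

Answer: 10110000101100 (11308)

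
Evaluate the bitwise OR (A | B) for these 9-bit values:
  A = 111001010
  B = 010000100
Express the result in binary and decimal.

Apply | to each column (1 where either bit is 1):
  111001010
| 010000100
-----------
  111001110

Answer: 111001110 (462)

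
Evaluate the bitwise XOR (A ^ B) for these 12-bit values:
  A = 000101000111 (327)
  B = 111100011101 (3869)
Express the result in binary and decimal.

Apply ^ to each column (1 where bits differ):
  000101000111
^ 111100011101
--------------
  111001011010

Answer: 111001011010 (3674)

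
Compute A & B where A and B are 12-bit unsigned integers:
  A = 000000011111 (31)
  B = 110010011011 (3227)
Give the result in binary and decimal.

Apply & to each column (1 only where both bits are 1):
  000000011111
& 110010011011
--------------
  000000011011

Answer: 000000011011 (27)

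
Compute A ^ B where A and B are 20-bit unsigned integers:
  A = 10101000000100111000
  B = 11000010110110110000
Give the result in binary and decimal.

Apply ^ to each column (1 where bits differ):
  10101000000100111000
^ 11000010110110110000
----------------------
  01101010110010001000

Answer: 01101010110010001000 (437384)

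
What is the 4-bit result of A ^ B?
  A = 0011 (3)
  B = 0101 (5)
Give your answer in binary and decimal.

Apply ^ to each column (1 where bits differ):
  0011
^ 0101
------
  0110

Answer: 0110 (6)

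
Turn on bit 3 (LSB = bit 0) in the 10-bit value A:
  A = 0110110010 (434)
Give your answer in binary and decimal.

Mask = 1 << 3 = 0000001000
Bit 3 of A is 0, so OR-ing with the mask flips it to 1.
  0110110010
| 0000001000
------------
  0110111010

Answer: 0110111010 (442)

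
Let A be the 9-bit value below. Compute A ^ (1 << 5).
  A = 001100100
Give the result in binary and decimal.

Mask = 1 << 5 = 000100000
Bit 5 of A is 1; XOR with the mask flips it to 0.
  001100100
^ 000100000
-----------
  001000100

Answer: 001000100 (68)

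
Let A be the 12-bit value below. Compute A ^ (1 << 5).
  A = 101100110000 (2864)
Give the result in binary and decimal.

Mask = 1 << 5 = 000000100000
Bit 5 of A is 1; XOR with the mask flips it to 0.
  101100110000
^ 000000100000
--------------
  101100010000

Answer: 101100010000 (2832)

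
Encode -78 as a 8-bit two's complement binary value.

1. Binary of +78:  01001110
2. Invert bits:     10110001
3. Add 1:           10110010

Answer: 10110010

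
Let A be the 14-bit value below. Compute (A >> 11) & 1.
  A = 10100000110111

Bit 11 is the 12th from the right.
  10100000110111
    ^
That bit is 1.

Answer: 1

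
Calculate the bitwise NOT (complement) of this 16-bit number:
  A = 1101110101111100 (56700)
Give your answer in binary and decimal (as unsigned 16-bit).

Flip each bit (0->1, 1->0):
  1101110101111100
  0010001010000011

Answer: 0010001010000011 (8835)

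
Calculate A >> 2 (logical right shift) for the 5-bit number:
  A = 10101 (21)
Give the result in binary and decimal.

Logical shift right by 2: drop the bottom 2 bit(s), prepend 2 zero(s) on the left.
  10101  ->  keep [101], discard [01], prepend 00
= 00101

Answer: 00101 (5)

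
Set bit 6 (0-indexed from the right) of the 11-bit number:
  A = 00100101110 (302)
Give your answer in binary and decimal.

Mask = 1 << 6 = 00001000000
Bit 6 of A is 0, so OR-ing with the mask flips it to 1.
  00100101110
| 00001000000
-------------
  00101101110

Answer: 00101101110 (366)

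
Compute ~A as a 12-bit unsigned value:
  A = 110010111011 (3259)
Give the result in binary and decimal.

Flip each bit (0->1, 1->0):
  110010111011
  001101000100

Answer: 001101000100 (836)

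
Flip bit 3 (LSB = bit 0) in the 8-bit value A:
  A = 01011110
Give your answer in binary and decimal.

Mask = 1 << 3 = 00001000
Bit 3 of A is 1; XOR with the mask flips it to 0.
  01011110
^ 00001000
----------
  01010110

Answer: 01010110 (86)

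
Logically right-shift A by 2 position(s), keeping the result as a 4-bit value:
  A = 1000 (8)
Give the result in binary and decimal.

Logical shift right by 2: drop the bottom 2 bit(s), prepend 2 zero(s) on the left.
  1000  ->  keep [10], discard [00], prepend 00
= 0010

Answer: 0010 (2)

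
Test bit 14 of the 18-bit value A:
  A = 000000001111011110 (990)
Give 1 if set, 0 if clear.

Bit 14 is the 15th from the right.
  000000001111011110
     ^
That bit is 0.

Answer: 0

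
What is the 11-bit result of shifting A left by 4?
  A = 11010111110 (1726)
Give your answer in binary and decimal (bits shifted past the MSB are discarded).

Shift left by 4: drop the top 4 bit(s), append 4 zero(s) on the right.
  11010111110  ->  discard [1101], keep [0111110], append 0000
= 01111100000

Answer: 01111100000 (992)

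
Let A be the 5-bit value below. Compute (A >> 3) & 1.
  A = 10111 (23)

Bit 3 is the 4th from the right.
  10111
   ^
That bit is 0.

Answer: 0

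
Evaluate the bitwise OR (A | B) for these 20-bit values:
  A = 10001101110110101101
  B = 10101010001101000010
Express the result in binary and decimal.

Apply | to each column (1 where either bit is 1):
  10001101110110101101
| 10101010001101000010
----------------------
  10101111111111101111

Answer: 10101111111111101111 (720879)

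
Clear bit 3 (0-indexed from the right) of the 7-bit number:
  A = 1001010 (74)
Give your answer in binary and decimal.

Mask = ~(1 << 3) = 1110111
Bit 3 of A is 1, so AND-ing with the mask clears it to 0.
  1001010
& 1110111
---------
  1000010

Answer: 1000010 (66)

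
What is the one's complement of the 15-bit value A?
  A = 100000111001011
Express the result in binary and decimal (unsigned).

Flip each bit (0->1, 1->0):
  100000111001011
  011111000110100

Answer: 011111000110100 (15924)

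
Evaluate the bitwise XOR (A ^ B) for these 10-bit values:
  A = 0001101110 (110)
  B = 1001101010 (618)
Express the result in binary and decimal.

Apply ^ to each column (1 where bits differ):
  0001101110
^ 1001101010
------------
  1000000100

Answer: 1000000100 (516)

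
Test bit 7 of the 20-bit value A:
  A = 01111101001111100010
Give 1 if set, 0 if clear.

Bit 7 is the 8th from the right.
  01111101001111100010
              ^
That bit is 1.

Answer: 1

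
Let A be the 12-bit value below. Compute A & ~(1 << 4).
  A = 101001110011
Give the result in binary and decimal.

Mask = ~(1 << 4) = 111111101111
Bit 4 of A is 1, so AND-ing with the mask clears it to 0.
  101001110011
& 111111101111
--------------
  101001100011

Answer: 101001100011 (2659)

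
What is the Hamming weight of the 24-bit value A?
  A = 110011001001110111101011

110011001001110111101011
1-bits at positions (from bit 0 = LSB): 0, 1, 3, 5, 6, 7, 8, 10, 11, 12, 15, 18, 19, 22, 23
Count = 15

Answer: 15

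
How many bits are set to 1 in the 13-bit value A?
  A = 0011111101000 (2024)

0011111101000
1-bits at positions (from bit 0 = LSB): 3, 5, 6, 7, 8, 9, 10
Count = 7

Answer: 7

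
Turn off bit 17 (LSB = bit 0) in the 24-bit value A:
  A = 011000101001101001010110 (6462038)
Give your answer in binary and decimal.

Mask = ~(1 << 17) = 111111011111111111111111
Bit 17 of A is 1, so AND-ing with the mask clears it to 0.
  011000101001101001010110
& 111111011111111111111111
--------------------------
  011000001001101001010110

Answer: 011000001001101001010110 (6330966)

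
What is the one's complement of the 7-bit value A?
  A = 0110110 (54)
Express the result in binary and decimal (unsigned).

Flip each bit (0->1, 1->0):
  0110110
  1001001

Answer: 1001001 (73)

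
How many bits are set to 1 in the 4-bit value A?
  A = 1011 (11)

1011
1-bits at positions (from bit 0 = LSB): 0, 1, 3
Count = 3

Answer: 3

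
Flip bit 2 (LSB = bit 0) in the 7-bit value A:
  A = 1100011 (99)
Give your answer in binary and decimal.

Mask = 1 << 2 = 0000100
Bit 2 of A is 0; XOR with the mask flips it to 1.
  1100011
^ 0000100
---------
  1100111

Answer: 1100111 (103)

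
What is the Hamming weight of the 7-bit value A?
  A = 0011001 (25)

0011001
1-bits at positions (from bit 0 = LSB): 0, 3, 4
Count = 3

Answer: 3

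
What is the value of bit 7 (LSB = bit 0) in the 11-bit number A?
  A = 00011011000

Bit 7 is the 8th from the right.
  00011011000
     ^
That bit is 1.

Answer: 1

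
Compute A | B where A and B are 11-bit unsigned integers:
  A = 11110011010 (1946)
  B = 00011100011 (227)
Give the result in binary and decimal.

Apply | to each column (1 where either bit is 1):
  11110011010
| 00011100011
-------------
  11111111011

Answer: 11111111011 (2043)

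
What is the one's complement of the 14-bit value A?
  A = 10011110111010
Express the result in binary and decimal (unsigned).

Flip each bit (0->1, 1->0):
  10011110111010
  01100001000101

Answer: 01100001000101 (6213)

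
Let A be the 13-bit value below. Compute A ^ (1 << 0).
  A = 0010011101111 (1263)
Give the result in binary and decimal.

Mask = 1 << 0 = 0000000000001
Bit 0 of A is 1; XOR with the mask flips it to 0.
  0010011101111
^ 0000000000001
---------------
  0010011101110

Answer: 0010011101110 (1262)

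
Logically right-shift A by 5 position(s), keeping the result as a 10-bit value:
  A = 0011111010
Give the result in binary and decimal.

Logical shift right by 5: drop the bottom 5 bit(s), prepend 5 zero(s) on the left.
  0011111010  ->  keep [00111], discard [11010], prepend 00000
= 0000000111

Answer: 0000000111 (7)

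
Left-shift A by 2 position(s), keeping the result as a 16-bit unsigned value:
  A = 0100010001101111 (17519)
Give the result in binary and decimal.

Shift left by 2: drop the top 2 bit(s), append 2 zero(s) on the right.
  0100010001101111  ->  discard [01], keep [00010001101111], append 00
= 0001000110111100

Answer: 0001000110111100 (4540)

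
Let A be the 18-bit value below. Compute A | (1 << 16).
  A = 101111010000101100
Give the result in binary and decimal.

Mask = 1 << 16 = 010000000000000000
Bit 16 of A is 0, so OR-ing with the mask flips it to 1.
  101111010000101100
| 010000000000000000
--------------------
  111111010000101100

Answer: 111111010000101100 (259116)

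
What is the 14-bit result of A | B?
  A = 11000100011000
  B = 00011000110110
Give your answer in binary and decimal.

Apply | to each column (1 where either bit is 1):
  11000100011000
| 00011000110110
----------------
  11011100111110

Answer: 11011100111110 (14142)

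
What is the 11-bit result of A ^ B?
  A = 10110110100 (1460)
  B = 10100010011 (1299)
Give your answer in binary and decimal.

Apply ^ to each column (1 where bits differ):
  10110110100
^ 10100010011
-------------
  00010100111

Answer: 00010100111 (167)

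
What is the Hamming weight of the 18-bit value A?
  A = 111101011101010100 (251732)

111101011101010100
1-bits at positions (from bit 0 = LSB): 2, 4, 6, 8, 9, 10, 12, 14, 15, 16, 17
Count = 11

Answer: 11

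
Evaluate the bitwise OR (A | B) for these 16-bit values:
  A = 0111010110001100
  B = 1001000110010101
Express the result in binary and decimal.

Apply | to each column (1 where either bit is 1):
  0111010110001100
| 1001000110010101
------------------
  1111010110011101

Answer: 1111010110011101 (62877)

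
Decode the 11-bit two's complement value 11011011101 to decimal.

MSB is 1, so the value is negative. Find the magnitude:
1. Invert bits:  00100100010
2. Add 1:        00100100011  = 291
3. Apply sign:   -291

Answer: -291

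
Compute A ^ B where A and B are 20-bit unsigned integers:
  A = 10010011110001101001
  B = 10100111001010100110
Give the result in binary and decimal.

Apply ^ to each column (1 where bits differ):
  10010011110001101001
^ 10100111001010100110
----------------------
  00110100111011001111

Answer: 00110100111011001111 (216783)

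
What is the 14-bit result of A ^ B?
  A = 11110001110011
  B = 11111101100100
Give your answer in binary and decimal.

Apply ^ to each column (1 where bits differ):
  11110001110011
^ 11111101100100
----------------
  00001100010111

Answer: 00001100010111 (791)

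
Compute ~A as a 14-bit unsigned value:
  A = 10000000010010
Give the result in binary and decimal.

Flip each bit (0->1, 1->0):
  10000000010010
  01111111101101

Answer: 01111111101101 (8173)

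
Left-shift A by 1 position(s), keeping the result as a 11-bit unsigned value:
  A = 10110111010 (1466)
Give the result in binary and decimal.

Shift left by 1: drop the top 1 bit(s), append 1 zero(s) on the right.
  10110111010  ->  discard [1], keep [0110111010], append 0
= 01101110100

Answer: 01101110100 (884)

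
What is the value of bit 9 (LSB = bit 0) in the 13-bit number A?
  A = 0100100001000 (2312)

Bit 9 is the 10th from the right.
  0100100001000
     ^
That bit is 0.

Answer: 0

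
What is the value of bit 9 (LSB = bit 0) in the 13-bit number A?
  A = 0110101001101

Bit 9 is the 10th from the right.
  0110101001101
     ^
That bit is 0.

Answer: 0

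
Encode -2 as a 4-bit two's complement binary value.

1. Binary of +2:  0010
2. Invert bits:     1101
3. Add 1:           1110

Answer: 1110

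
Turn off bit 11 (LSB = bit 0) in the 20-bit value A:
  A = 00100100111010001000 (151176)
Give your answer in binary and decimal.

Mask = ~(1 << 11) = 11111111011111111111
Bit 11 of A is 1, so AND-ing with the mask clears it to 0.
  00100100111010001000
& 11111111011111111111
----------------------
  00100100011010001000

Answer: 00100100011010001000 (149128)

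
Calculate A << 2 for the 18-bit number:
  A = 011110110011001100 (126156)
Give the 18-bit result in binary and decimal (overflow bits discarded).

Shift left by 2: drop the top 2 bit(s), append 2 zero(s) on the right.
  011110110011001100  ->  discard [01], keep [1110110011001100], append 00
= 111011001100110000

Answer: 111011001100110000 (242480)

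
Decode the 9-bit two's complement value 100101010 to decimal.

MSB is 1, so the value is negative. Find the magnitude:
1. Invert bits:  011010101
2. Add 1:        011010110  = 214
3. Apply sign:   -214

Answer: -214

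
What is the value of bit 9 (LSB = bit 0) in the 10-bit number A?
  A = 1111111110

Bit 9 is the 10th from the right.
  1111111110
  ^
That bit is 1.

Answer: 1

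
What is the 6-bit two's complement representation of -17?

1. Binary of +17:  010001
2. Invert bits:     101110
3. Add 1:           101111

Answer: 101111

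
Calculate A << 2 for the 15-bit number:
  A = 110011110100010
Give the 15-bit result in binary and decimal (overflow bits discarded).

Shift left by 2: drop the top 2 bit(s), append 2 zero(s) on the right.
  110011110100010  ->  discard [11], keep [0011110100010], append 00
= 001111010001000

Answer: 001111010001000 (7816)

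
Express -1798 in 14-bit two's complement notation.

1. Binary of +1798:  00011100000110
2. Invert bits:     11100011111001
3. Add 1:           11100011111010

Answer: 11100011111010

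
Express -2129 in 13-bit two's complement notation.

1. Binary of +2129:  0100001010001
2. Invert bits:     1011110101110
3. Add 1:           1011110101111

Answer: 1011110101111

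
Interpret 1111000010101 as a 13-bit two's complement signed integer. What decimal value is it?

MSB is 1, so the value is negative. Find the magnitude:
1. Invert bits:  0000111101010
2. Add 1:        0000111101011  = 491
3. Apply sign:   -491

Answer: -491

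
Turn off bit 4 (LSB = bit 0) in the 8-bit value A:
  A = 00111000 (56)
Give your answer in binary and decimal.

Mask = ~(1 << 4) = 11101111
Bit 4 of A is 1, so AND-ing with the mask clears it to 0.
  00111000
& 11101111
----------
  00101000

Answer: 00101000 (40)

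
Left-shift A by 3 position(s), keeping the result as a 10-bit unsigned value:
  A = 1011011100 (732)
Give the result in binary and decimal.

Shift left by 3: drop the top 3 bit(s), append 3 zero(s) on the right.
  1011011100  ->  discard [101], keep [1011100], append 000
= 1011100000

Answer: 1011100000 (736)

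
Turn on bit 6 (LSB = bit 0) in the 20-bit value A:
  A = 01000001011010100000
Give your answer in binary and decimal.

Mask = 1 << 6 = 00000000000001000000
Bit 6 of A is 0, so OR-ing with the mask flips it to 1.
  01000001011010100000
| 00000000000001000000
----------------------
  01000001011011100000

Answer: 01000001011011100000 (268000)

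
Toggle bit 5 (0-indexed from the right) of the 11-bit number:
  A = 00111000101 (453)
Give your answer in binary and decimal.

Mask = 1 << 5 = 00000100000
Bit 5 of A is 0; XOR with the mask flips it to 1.
  00111000101
^ 00000100000
-------------
  00111100101

Answer: 00111100101 (485)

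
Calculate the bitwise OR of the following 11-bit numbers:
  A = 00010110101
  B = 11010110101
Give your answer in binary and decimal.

Apply | to each column (1 where either bit is 1):
  00010110101
| 11010110101
-------------
  11010110101

Answer: 11010110101 (1717)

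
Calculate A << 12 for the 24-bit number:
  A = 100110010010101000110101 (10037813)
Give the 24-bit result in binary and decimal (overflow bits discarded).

Shift left by 12: drop the top 12 bit(s), append 12 zero(s) on the right.
  100110010010101000110101  ->  discard [100110010010], keep [101000110101], append 000000000000
= 101000110101000000000000

Answer: 101000110101000000000000 (10702848)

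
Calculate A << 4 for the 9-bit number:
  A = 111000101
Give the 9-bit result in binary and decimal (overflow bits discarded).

Shift left by 4: drop the top 4 bit(s), append 4 zero(s) on the right.
  111000101  ->  discard [1110], keep [00101], append 0000
= 001010000

Answer: 001010000 (80)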